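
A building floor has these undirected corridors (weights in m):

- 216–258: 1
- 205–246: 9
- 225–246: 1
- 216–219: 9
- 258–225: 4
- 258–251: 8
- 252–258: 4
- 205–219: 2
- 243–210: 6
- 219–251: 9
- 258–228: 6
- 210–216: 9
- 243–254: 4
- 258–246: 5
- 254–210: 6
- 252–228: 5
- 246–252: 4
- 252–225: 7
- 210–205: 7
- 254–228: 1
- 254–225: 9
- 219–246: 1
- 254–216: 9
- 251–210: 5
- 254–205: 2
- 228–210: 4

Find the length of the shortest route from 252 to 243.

Candidate routes:
252 → 228 → 254 → 243: 5+1+4 = 10
252 → 246 → 219 → 205 → 254 → 243: 4+1+2+2+4 = 13
Cheapest is 252 → 228 → 254 → 243 at 10 m.

10 m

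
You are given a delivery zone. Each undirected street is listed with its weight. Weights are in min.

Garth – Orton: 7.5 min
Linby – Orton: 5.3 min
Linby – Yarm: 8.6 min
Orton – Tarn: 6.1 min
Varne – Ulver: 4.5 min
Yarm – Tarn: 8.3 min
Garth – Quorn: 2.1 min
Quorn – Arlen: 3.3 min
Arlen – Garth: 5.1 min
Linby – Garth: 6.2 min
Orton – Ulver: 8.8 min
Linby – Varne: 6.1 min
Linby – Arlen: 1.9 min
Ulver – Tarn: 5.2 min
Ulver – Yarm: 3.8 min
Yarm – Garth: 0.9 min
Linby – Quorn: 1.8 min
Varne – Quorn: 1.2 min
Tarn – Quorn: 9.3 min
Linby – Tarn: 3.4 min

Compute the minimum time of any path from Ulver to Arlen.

Compare a few routes:
Ulver–Varne–Quorn–Arlen: 4.5+1.2+3.3 = 9
Ulver–Varne–Quorn–Linby–Arlen: 4.5+1.2+1.8+1.9 = 9.4
The minimum is 9 min via Ulver–Varne–Quorn–Arlen.

9 min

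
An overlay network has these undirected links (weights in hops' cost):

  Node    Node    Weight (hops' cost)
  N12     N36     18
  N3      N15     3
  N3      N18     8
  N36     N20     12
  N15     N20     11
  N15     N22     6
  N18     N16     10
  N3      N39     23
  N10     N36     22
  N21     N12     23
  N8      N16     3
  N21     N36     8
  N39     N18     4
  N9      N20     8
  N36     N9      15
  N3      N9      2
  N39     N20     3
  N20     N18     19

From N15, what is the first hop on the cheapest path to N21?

N3

Candidate routes:
N15–N3–N9–N36–N21: 3+2+15+8 = 28
N15–N20–N36–N21: 11+12+8 = 31
N15–N3–N18–N39–N20–N36–N21: 3+8+4+3+12+8 = 38
N15–N3–N9–N20–N36–N21: 3+2+8+12+8 = 33
The minimum is 28 hops' cost via N15–N3–N9–N36–N21.
So from N15 the first move is to N3.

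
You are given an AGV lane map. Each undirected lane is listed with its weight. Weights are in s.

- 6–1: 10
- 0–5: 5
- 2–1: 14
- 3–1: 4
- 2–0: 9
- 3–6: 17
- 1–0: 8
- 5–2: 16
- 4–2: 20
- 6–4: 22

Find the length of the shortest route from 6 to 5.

23 s

Enumerating some paths:
6 → 1 → 0 → 5: 10+8+5 = 23
6 → 3 → 1 → 0 → 5: 17+4+8+5 = 34
6 → 1 → 2 → 0 → 5: 10+14+9+5 = 38
Cheapest is 6 → 1 → 0 → 5 at 23 s.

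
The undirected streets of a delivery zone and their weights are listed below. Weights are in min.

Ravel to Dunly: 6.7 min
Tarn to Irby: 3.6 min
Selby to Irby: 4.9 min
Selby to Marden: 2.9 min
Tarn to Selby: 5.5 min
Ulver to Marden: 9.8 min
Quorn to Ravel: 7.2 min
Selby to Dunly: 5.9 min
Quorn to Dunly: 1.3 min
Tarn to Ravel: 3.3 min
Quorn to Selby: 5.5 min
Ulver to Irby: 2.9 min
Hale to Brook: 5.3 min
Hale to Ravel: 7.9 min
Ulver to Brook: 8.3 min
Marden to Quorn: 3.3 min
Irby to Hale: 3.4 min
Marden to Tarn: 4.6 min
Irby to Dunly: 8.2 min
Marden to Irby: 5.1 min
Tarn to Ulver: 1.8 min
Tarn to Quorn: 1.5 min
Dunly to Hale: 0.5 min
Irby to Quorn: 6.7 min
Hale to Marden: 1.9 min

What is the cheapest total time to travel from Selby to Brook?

Compare a few routes:
Selby–Dunly–Hale–Brook: 5.9+0.5+5.3 = 11.7
Selby–Marden–Hale–Brook: 2.9+1.9+5.3 = 10.1
Cheapest is Selby–Marden–Hale–Brook at 10.1 min.

10.1 min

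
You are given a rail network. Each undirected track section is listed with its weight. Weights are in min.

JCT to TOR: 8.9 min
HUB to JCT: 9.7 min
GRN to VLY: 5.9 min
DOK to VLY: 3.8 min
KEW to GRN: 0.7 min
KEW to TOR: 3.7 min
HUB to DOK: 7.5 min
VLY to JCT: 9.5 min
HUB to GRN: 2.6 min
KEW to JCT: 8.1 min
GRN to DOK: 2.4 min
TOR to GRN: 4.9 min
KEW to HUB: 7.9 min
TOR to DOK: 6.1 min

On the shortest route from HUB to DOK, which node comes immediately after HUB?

Candidate routes:
HUB–KEW–GRN–DOK: 7.9+0.7+2.4 = 11
HUB–GRN–DOK: 2.6+2.4 = 5
HUB–DOK: 7.5 = 7.5
HUB–GRN–VLY–DOK: 2.6+5.9+3.8 = 12.3
The minimum is 5 min via HUB–GRN–DOK.
So from HUB the first move is to GRN.

GRN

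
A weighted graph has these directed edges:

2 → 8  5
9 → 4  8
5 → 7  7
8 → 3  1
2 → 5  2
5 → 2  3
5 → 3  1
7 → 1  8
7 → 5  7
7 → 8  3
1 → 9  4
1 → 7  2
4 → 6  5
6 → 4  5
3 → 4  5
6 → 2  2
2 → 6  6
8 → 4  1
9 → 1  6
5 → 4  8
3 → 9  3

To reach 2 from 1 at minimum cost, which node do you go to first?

Candidate routes:
1 → 7 → 5 → 2: 2+7+3 = 12
1 → 7 → 8 → 4 → 6 → 2: 2+3+1+5+2 = 13
Cheapest is 1 → 7 → 5 → 2 at 12.
So from 1 the first move is to 7.

7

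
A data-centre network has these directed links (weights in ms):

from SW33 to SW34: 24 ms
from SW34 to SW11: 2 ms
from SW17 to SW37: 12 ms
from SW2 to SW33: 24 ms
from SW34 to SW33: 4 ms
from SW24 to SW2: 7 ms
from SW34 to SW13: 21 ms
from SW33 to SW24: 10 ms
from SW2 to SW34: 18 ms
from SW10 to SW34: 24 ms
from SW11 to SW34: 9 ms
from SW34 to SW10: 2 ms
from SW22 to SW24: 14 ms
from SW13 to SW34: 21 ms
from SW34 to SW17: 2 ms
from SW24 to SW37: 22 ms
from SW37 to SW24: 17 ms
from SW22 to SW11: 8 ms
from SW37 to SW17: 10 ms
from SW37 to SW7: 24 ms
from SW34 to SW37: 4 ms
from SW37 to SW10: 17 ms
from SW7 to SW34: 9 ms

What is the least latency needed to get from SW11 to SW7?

Running Dijkstra from SW11:
SW11: 0
SW34: 9  (via SW11)
SW10: 11  (via SW34)
SW17: 11  (via SW34)
SW33: 13  (via SW34)
SW37: 13  (via SW34)
SW24: 23  (via SW33)
SW13: 30  (via SW34)
SW2: 30  (via SW24)
SW7: 37  (via SW37)
Shortest route: SW11 → SW34 → SW37 → SW7 = 37 ms.

37 ms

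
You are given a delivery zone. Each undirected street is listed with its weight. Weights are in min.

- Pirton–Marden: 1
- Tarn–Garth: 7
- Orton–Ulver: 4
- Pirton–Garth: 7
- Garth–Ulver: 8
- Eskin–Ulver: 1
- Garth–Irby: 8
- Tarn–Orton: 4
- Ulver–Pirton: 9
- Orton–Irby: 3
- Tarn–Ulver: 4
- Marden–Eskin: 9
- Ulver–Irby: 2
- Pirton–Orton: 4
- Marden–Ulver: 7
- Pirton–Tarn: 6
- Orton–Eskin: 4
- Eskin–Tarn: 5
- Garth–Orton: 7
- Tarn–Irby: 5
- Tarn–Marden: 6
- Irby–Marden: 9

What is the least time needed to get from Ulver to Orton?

4 min

Compare a few routes:
Ulver - Irby - Orton: 2+3 = 5
Ulver - Orton: 4 = 4
Ulver - Eskin - Orton: 1+4 = 5
Ulver - Tarn - Orton: 4+4 = 8
Cheapest is Ulver - Orton at 4 min.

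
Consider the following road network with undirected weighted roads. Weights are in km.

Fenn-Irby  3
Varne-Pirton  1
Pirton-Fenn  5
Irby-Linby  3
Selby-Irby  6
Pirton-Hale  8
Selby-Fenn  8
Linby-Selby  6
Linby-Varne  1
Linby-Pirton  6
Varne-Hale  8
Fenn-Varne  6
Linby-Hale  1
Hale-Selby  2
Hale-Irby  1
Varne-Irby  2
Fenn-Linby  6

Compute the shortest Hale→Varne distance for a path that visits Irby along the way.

3 km

Best Hale to Irby: Hale–Irby costing 1
Shortest Irby→Varne: Irby–Varne = 2
Total via Irby: 1 + 2 = 3 km.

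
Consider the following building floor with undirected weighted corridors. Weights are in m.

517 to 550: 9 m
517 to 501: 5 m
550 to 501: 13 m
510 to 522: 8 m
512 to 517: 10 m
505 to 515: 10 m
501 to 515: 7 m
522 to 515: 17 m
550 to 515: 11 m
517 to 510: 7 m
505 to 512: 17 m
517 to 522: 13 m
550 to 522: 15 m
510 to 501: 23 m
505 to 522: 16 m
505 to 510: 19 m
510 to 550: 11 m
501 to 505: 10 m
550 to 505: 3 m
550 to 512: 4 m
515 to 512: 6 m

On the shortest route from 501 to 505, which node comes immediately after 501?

505

Candidate routes:
501 → 505: 10 = 10
501 → 517 → 550 → 505: 5+9+3 = 17
501 → 550 → 505: 13+3 = 16
Cheapest is 501 → 505 at 10 m.
So from 501 the first move is to 505.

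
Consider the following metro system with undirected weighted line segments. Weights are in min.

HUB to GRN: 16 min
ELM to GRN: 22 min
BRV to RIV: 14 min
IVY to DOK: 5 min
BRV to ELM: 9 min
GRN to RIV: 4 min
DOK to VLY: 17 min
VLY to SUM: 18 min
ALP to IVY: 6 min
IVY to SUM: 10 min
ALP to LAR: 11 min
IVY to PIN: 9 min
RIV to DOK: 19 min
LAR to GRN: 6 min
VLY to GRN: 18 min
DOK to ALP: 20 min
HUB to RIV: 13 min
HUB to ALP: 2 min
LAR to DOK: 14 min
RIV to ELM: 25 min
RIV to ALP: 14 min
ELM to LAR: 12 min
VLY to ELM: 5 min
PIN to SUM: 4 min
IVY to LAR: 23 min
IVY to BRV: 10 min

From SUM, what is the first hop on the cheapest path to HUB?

Enumerating some paths:
SUM - IVY - ALP - HUB: 10+6+2 = 18
SUM - PIN - IVY - DOK - ALP - HUB: 4+9+5+20+2 = 40
SUM - PIN - IVY - ALP - HUB: 4+9+6+2 = 21
SUM - IVY - DOK - ALP - HUB: 10+5+20+2 = 37
The minimum is 18 min via SUM - IVY - ALP - HUB.
So from SUM the first move is to IVY.

IVY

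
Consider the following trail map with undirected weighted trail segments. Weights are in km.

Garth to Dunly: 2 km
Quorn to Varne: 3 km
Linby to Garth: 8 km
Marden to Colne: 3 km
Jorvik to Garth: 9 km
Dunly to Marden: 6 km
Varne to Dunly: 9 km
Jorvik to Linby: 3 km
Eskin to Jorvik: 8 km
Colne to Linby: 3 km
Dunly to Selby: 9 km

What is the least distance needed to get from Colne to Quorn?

Running Dijkstra from Colne:
Colne: 0
Linby: 3  (via Colne)
Marden: 3  (via Colne)
Jorvik: 6  (via Linby)
Dunly: 9  (via Marden)
Garth: 11  (via Linby)
Eskin: 14  (via Jorvik)
Varne: 18  (via Dunly)
Selby: 18  (via Dunly)
Quorn: 21  (via Varne)
Shortest route: Colne → Marden → Dunly → Varne → Quorn = 21 km.

21 km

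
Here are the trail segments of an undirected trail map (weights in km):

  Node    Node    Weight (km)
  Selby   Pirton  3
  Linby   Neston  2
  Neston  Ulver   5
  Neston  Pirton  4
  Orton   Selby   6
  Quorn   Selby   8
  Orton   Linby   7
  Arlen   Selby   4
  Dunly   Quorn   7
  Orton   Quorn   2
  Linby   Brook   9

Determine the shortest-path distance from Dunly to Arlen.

19 km

Running Dijkstra from Dunly:
Dunly: 0
Quorn: 7  (via Dunly)
Orton: 9  (via Quorn)
Selby: 15  (via Quorn)
Linby: 16  (via Orton)
Pirton: 18  (via Selby)
Neston: 18  (via Linby)
Arlen: 19  (via Selby)
Shortest route: Dunly → Quorn → Selby → Arlen = 19 km.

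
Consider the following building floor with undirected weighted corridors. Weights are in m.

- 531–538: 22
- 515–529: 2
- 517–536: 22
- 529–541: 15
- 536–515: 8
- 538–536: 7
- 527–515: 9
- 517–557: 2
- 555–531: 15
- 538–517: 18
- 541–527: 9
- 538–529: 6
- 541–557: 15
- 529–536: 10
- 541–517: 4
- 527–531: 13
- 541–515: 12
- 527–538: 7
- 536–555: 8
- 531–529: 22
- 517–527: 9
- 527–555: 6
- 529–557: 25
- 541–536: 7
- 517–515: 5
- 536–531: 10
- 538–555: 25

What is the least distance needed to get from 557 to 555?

Candidate routes:
557–517–541–527–555: 2+4+9+6 = 21
557–517–541–536–555: 2+4+7+8 = 21
557–517–527–555: 2+9+6 = 17
The minimum is 17 m via 557–517–527–555.

17 m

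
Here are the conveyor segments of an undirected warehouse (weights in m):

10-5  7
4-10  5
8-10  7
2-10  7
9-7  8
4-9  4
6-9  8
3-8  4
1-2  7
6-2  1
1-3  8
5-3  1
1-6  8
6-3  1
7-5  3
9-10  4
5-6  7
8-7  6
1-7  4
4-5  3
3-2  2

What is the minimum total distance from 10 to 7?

Compare a few routes:
10 - 5 - 7: 7+3 = 10
10 - 4 - 5 - 7: 5+3+3 = 11
10 - 9 - 7: 4+8 = 12
10 - 2 - 3 - 5 - 7: 7+2+1+3 = 13
Cheapest is 10 - 5 - 7 at 10 m.

10 m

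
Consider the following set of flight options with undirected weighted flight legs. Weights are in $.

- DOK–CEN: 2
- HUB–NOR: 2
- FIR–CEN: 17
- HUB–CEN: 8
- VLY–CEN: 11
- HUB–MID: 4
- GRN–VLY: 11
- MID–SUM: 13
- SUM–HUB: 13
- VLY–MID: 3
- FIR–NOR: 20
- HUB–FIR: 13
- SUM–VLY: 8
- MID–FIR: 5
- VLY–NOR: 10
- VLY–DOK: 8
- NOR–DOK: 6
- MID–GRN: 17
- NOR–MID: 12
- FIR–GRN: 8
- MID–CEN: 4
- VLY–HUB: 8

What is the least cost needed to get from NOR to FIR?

$11

Running Dijkstra from NOR:
NOR: 0
HUB: 2  (via NOR)
MID: 6  (via HUB)
DOK: 6  (via NOR)
CEN: 8  (via DOK)
VLY: 9  (via MID)
FIR: 11  (via MID)
Shortest route: NOR → HUB → MID → FIR = $11.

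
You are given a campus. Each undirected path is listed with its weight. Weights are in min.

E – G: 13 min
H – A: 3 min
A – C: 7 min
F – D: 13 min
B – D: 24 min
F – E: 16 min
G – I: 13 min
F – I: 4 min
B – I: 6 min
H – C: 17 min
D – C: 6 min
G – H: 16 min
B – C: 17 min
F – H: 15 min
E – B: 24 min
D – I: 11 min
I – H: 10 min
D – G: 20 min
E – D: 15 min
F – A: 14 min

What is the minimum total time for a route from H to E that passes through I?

Best H to I: H–I costing 10
Shortest I→E: I–F–E = 20
Total via I: 10 + 20 = 30 min.

30 min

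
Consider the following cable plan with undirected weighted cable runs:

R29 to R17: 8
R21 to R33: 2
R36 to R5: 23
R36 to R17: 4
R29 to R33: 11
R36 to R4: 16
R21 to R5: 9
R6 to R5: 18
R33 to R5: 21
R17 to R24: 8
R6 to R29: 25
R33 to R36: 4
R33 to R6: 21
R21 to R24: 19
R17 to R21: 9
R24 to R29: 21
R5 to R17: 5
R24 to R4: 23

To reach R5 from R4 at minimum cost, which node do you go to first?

R36

Enumerating some paths:
R4–R36–R17–R5: 16+4+5 = 25
R4–R36–R33–R21–R5: 16+4+2+9 = 31
R4–R24–R17–R5: 23+8+5 = 36
The minimum is 25 via R4–R36–R17–R5.
So from R4 the first move is to R36.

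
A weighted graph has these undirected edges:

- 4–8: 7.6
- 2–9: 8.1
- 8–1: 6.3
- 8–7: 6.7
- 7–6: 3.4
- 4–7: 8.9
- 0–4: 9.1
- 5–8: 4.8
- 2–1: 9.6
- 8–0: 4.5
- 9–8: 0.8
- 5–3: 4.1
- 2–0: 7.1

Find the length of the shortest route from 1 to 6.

16.4

Settle nodes by increasing distance from 1:
1: 0
8: 6.3  (via 1)
9: 7.1  (via 8)
2: 9.6  (via 1)
0: 10.8  (via 8)
5: 11.1  (via 8)
7: 13  (via 8)
4: 13.9  (via 8)
3: 15.2  (via 5)
6: 16.4  (via 7)
Shortest route: 1 → 8 → 7 → 6 = 16.4.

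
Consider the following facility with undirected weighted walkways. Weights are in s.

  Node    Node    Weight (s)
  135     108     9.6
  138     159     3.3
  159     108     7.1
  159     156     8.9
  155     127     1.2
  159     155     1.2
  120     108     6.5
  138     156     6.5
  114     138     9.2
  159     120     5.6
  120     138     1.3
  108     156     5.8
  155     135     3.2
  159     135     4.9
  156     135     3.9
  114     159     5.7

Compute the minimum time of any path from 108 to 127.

9.5 s

Running Dijkstra from 108:
108: 0
156: 5.8  (via 108)
120: 6.5  (via 108)
159: 7.1  (via 108)
138: 7.8  (via 120)
155: 8.3  (via 159)
127: 9.5  (via 155)
Shortest route: 108–159–155–127 = 9.5 s.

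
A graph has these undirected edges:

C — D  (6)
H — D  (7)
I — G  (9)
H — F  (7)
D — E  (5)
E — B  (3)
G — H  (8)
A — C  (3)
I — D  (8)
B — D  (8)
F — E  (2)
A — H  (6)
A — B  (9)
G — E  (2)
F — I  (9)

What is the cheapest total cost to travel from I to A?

17

Running Dijkstra from I:
I: 0
D: 8  (via I)
F: 9  (via I)
G: 9  (via I)
E: 11  (via F)
B: 14  (via E)
C: 14  (via D)
H: 15  (via D)
A: 17  (via C)
Shortest route: I → D → C → A = 17.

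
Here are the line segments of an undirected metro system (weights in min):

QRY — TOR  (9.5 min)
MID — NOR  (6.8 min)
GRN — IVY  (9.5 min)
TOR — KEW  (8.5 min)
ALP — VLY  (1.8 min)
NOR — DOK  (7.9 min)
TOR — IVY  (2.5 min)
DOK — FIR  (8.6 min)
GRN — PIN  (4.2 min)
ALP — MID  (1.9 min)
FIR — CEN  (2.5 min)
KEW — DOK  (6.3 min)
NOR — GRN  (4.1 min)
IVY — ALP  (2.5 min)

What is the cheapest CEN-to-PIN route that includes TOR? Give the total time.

Shortest CEN→TOR: CEN → FIR → DOK → KEW → TOR = 25.9
Shortest TOR→PIN: TOR → IVY → GRN → PIN = 16.2
Total via TOR: 25.9 + 16.2 = 42.1 min.

42.1 min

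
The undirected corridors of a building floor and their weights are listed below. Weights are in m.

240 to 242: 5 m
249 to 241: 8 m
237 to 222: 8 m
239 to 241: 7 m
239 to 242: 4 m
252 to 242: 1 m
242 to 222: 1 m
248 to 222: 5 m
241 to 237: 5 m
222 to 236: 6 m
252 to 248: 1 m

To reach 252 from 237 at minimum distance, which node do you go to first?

222

Compare a few routes:
237–222–248–252: 8+5+1 = 14
237–222–242–252: 8+1+1 = 10
Cheapest is 237–222–242–252 at 10 m.
So from 237 the first move is to 222.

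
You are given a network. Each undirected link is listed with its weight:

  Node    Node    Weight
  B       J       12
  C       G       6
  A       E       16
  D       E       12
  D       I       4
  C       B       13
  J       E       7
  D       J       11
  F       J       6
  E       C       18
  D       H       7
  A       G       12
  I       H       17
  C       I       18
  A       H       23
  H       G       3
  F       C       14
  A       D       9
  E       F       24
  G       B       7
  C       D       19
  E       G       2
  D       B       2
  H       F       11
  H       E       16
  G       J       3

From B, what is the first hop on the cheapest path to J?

G

Candidate routes:
B → D → J: 2+11 = 13
B → G → J: 7+3 = 10
B → J: 12 = 12
Cheapest is B → G → J at 10.
So from B the first move is to G.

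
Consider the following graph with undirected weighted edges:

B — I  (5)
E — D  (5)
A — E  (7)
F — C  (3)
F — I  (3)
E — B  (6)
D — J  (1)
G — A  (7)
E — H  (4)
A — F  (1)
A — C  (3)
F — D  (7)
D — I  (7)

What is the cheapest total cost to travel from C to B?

11

Shortest distances from C:
C: 0
A: 3  (via C)
F: 3  (via C)
I: 6  (via F)
D: 10  (via F)
E: 10  (via A)
G: 10  (via A)
B: 11  (via I)
Shortest route: C–F–I–B = 11.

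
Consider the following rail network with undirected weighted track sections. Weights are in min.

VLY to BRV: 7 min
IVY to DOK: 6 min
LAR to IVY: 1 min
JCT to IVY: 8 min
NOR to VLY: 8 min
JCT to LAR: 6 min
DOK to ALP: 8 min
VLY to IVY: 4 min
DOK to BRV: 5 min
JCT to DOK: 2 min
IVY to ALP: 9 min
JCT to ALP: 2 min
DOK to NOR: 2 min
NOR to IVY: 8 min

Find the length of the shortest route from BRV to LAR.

Running Dijkstra from BRV:
BRV: 0
DOK: 5  (via BRV)
JCT: 7  (via DOK)
VLY: 7  (via BRV)
NOR: 7  (via DOK)
ALP: 9  (via JCT)
IVY: 11  (via DOK)
LAR: 12  (via IVY)
Shortest route: BRV → DOK → IVY → LAR = 12 min.

12 min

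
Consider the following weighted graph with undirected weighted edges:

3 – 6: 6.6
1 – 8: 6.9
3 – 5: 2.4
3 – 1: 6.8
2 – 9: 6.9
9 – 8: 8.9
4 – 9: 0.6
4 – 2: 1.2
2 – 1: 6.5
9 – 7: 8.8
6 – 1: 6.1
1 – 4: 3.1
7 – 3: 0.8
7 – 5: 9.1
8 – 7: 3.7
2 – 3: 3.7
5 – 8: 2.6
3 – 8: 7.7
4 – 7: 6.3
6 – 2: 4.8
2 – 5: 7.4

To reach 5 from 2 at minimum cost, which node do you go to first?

Enumerating some paths:
2–3–5: 3.7+2.4 = 6.1
2–5: 7.4 = 7.4
2–3–7–8–5: 3.7+0.8+3.7+2.6 = 10.8
2–4–7–3–5: 1.2+6.3+0.8+2.4 = 10.7
Cheapest is 2–3–5 at 6.1.
So from 2 the first move is to 3.

3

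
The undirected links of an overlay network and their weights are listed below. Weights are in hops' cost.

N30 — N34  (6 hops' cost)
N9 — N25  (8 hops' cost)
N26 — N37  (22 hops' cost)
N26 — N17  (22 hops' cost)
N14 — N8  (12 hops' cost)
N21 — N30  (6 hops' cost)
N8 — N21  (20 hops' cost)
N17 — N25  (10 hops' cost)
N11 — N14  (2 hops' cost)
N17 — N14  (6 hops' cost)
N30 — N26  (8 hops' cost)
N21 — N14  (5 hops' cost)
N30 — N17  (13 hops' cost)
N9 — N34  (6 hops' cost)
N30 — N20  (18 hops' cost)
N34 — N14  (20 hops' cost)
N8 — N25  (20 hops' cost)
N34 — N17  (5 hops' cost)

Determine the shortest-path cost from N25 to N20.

38 hops' cost

Candidate routes:
N25–N17–N30–N20: 10+13+18 = 41
N25–N17–N34–N30–N20: 10+5+6+18 = 39
N25–N9–N34–N30–N20: 8+6+6+18 = 38
The minimum is 38 hops' cost via N25–N9–N34–N30–N20.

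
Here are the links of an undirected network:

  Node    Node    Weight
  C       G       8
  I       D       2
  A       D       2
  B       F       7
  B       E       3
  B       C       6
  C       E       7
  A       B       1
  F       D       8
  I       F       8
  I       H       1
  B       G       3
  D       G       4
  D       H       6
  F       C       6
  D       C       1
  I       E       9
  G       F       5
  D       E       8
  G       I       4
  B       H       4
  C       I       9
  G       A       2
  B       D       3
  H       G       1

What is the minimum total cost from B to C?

Enumerating some paths:
B - C: 6 = 6
B - D - C: 3+1 = 4
Cheapest is B - D - C at 4.

4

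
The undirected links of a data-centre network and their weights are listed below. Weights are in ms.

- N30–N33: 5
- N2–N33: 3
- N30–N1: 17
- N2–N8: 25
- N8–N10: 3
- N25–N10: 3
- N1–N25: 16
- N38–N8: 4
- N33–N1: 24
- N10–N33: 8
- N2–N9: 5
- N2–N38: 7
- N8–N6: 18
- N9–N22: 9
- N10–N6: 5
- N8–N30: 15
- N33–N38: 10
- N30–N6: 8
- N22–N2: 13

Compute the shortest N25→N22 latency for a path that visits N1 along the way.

Shortest N25→N1: N25 → N1 = 16
Best N1 to N22: N1 → N30 → N33 → N2 → N22 costing 38
Total via N1: 16 + 38 = 54 ms.

54 ms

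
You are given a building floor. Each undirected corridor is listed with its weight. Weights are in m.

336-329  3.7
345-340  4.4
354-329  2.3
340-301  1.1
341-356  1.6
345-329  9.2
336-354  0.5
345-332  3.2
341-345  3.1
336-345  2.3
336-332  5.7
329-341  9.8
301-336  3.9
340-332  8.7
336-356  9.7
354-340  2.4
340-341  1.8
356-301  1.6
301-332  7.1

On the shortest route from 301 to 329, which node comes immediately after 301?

Candidate routes:
301 → 340 → 354 → 329: 1.1+2.4+2.3 = 5.8
301 → 336 → 354 → 329: 3.9+0.5+2.3 = 6.7
Cheapest is 301 → 340 → 354 → 329 at 5.8 m.
So from 301 the first move is to 340.

340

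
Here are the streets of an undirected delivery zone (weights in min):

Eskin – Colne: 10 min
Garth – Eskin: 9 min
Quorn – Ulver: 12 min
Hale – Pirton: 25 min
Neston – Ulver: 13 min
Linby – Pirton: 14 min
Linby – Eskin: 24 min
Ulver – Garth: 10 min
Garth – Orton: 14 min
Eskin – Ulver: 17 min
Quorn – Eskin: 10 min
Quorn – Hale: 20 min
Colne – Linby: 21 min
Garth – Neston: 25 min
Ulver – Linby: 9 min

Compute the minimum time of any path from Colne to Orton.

33 min

Running Dijkstra from Colne:
Colne: 0
Eskin: 10  (via Colne)
Garth: 19  (via Eskin)
Quorn: 20  (via Eskin)
Linby: 21  (via Colne)
Ulver: 27  (via Eskin)
Orton: 33  (via Garth)
Shortest route: Colne–Eskin–Garth–Orton = 33 min.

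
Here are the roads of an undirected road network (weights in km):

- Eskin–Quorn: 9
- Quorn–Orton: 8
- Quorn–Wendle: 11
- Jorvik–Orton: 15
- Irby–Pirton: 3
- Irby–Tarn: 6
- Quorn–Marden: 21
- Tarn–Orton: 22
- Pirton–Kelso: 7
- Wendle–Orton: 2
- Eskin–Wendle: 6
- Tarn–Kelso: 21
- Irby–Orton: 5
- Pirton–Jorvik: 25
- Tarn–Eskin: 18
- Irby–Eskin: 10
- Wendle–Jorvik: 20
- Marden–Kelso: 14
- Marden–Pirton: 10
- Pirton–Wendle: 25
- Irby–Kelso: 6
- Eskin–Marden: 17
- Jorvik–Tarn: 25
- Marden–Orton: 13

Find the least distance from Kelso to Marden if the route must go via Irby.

Best Kelso to Irby: Kelso–Irby costing 6
Best Irby to Marden: Irby–Pirton–Marden costing 13
Total via Irby: 6 + 13 = 19 km.

19 km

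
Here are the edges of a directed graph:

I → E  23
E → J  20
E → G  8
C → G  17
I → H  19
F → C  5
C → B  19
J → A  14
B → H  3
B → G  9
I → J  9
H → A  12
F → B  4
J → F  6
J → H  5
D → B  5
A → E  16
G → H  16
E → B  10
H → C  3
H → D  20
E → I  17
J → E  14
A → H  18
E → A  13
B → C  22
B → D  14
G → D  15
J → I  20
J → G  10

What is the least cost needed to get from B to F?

Candidate routes:
B–H–A–E–I–J–F: 3+12+16+17+9+6 = 63
B–H–A–E–J–F: 3+12+16+20+6 = 57
Cheapest is B–H–A–E–J–F at 57.

57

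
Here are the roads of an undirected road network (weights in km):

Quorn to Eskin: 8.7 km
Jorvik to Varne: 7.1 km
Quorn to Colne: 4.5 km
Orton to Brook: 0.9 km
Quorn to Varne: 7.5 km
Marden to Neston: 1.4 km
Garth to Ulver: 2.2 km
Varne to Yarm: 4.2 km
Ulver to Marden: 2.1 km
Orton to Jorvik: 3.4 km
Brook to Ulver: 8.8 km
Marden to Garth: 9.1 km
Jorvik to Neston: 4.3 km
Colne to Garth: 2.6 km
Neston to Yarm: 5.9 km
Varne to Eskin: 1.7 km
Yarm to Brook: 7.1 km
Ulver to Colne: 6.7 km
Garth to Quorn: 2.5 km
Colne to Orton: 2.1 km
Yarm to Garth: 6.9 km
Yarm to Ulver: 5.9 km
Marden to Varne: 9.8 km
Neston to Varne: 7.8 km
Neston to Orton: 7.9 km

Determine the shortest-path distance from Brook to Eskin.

Running Dijkstra from Brook:
Brook: 0
Orton: 0.9  (via Brook)
Colne: 3  (via Orton)
Jorvik: 4.3  (via Orton)
Garth: 5.6  (via Colne)
Yarm: 7.1  (via Brook)
Quorn: 7.5  (via Colne)
Ulver: 7.8  (via Garth)
Neston: 8.6  (via Jorvik)
Marden: 9.9  (via Ulver)
Varne: 11.3  (via Yarm)
Eskin: 13  (via Varne)
Shortest route: Brook → Yarm → Varne → Eskin = 13 km.

13 km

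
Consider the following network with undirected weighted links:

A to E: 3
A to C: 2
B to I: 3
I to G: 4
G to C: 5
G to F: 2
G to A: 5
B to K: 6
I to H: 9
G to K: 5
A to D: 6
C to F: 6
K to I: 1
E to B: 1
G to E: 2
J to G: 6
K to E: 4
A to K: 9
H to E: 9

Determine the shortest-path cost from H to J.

17

Running Dijkstra from H:
H: 0
E: 9  (via H)
I: 9  (via H)
B: 10  (via E)
K: 10  (via I)
G: 11  (via E)
A: 12  (via E)
F: 13  (via G)
C: 14  (via A)
J: 17  (via G)
Shortest route: H–E–G–J = 17.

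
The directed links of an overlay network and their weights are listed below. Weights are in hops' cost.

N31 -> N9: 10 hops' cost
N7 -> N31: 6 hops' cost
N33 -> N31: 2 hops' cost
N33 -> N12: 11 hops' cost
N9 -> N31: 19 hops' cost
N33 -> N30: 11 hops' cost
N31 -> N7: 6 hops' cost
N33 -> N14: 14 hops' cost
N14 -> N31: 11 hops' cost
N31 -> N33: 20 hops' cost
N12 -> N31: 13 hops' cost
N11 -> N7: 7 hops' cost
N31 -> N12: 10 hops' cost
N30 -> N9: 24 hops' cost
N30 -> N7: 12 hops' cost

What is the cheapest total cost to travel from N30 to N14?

52 hops' cost

Enumerating some paths:
N30 → N7 → N31 → N33 → N14: 12+6+20+14 = 52
N30 → N9 → N31 → N33 → N14: 24+19+20+14 = 77
Cheapest is N30 → N7 → N31 → N33 → N14 at 52 hops' cost.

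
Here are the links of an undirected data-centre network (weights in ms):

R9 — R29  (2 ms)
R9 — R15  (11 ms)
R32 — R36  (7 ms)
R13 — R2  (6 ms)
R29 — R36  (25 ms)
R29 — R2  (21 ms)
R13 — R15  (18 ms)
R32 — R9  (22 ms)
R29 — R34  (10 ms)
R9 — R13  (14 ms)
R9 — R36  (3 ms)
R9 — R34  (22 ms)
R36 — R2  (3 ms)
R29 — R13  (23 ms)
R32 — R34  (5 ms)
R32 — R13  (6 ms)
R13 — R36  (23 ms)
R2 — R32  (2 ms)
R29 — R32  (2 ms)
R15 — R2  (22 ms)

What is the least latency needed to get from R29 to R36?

5 ms

Candidate routes:
R29 → R32 → R36: 2+7 = 9
R29 → R32 → R2 → R36: 2+2+3 = 7
R29 → R9 → R36: 2+3 = 5
The minimum is 5 ms via R29 → R9 → R36.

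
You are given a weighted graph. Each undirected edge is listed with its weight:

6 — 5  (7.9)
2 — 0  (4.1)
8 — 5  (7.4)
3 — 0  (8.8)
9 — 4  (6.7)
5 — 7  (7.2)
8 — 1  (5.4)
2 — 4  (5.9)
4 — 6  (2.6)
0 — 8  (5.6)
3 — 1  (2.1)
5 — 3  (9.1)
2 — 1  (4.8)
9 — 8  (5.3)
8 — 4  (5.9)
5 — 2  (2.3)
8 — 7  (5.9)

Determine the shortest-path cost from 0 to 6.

Shortest distances from 0:
0: 0
2: 4.1  (via 0)
8: 5.6  (via 0)
5: 6.4  (via 2)
3: 8.8  (via 0)
1: 8.9  (via 2)
4: 10  (via 2)
9: 10.9  (via 8)
7: 11.5  (via 8)
6: 12.6  (via 4)
Shortest route: 0–2–4–6 = 12.6.

12.6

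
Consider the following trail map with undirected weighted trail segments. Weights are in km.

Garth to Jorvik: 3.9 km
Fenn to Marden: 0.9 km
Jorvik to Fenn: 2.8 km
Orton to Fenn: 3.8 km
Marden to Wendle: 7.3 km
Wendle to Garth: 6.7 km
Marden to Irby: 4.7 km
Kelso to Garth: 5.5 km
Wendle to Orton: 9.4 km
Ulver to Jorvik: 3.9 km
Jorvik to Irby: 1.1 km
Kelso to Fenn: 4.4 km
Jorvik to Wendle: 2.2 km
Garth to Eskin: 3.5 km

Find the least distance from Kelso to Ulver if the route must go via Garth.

13.3 km

Shortest Kelso→Garth: Kelso–Garth = 5.5
Best Garth to Ulver: Garth–Jorvik–Ulver costing 7.8
Total via Garth: 5.5 + 7.8 = 13.3 km.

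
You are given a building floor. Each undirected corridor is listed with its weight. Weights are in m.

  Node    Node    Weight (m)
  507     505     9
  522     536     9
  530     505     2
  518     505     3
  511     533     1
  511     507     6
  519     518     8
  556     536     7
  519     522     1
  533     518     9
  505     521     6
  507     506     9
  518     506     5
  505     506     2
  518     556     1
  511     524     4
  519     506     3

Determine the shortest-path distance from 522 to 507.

13 m

Settle nodes by increasing distance from 522:
522: 0
519: 1  (via 522)
506: 4  (via 519)
505: 6  (via 506)
530: 8  (via 505)
536: 9  (via 522)
518: 9  (via 519)
556: 10  (via 518)
521: 12  (via 505)
507: 13  (via 506)
Shortest route: 522–519–506–507 = 13 m.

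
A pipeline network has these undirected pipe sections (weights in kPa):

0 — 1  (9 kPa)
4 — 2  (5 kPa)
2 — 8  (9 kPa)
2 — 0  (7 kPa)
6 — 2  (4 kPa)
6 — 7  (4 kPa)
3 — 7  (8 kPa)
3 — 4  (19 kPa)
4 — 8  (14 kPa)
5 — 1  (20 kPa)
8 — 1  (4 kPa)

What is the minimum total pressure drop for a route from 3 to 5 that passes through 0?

52 kPa

Best 3 to 0: 3 → 7 → 6 → 2 → 0 costing 23
Shortest 0→5: 0 → 1 → 5 = 29
Total via 0: 23 + 29 = 52 kPa.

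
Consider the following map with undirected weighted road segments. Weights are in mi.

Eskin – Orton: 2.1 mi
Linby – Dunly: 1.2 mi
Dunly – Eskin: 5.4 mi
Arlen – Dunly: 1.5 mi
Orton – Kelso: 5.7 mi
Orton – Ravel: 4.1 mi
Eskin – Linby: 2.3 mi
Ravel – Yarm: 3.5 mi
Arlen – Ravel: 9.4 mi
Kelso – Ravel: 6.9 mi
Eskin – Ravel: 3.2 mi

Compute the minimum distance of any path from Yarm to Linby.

Shortest distances from Yarm:
Yarm: 0
Ravel: 3.5  (via Yarm)
Eskin: 6.7  (via Ravel)
Orton: 7.6  (via Ravel)
Linby: 9  (via Eskin)
Shortest route: Yarm–Ravel–Eskin–Linby = 9 mi.

9 mi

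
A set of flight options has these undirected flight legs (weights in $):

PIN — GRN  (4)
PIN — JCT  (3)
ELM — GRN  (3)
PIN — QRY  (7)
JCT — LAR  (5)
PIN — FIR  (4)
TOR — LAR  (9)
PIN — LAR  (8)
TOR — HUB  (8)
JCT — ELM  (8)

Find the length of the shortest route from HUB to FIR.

$29

Settle nodes by increasing distance from HUB:
HUB: 0
TOR: 8  (via HUB)
LAR: 17  (via TOR)
JCT: 22  (via LAR)
PIN: 25  (via LAR)
FIR: 29  (via PIN)
Shortest route: HUB → TOR → LAR → PIN → FIR = $29.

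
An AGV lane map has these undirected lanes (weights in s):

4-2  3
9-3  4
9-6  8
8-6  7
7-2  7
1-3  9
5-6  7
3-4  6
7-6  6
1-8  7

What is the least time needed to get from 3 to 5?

Compare a few routes:
3–4–2–7–6–5: 6+3+7+6+7 = 29
3–9–6–5: 4+8+7 = 19
3–1–8–6–5: 9+7+7+7 = 30
The minimum is 19 s via 3–9–6–5.

19 s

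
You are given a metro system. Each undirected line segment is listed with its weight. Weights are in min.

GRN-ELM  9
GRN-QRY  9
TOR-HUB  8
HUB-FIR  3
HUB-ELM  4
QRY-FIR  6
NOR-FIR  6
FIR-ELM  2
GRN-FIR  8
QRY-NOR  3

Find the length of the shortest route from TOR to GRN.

19 min

Enumerating some paths:
TOR - HUB - FIR - GRN: 8+3+8 = 19
TOR - HUB - FIR - ELM - GRN: 8+3+2+9 = 22
TOR - HUB - ELM - FIR - GRN: 8+4+2+8 = 22
TOR - HUB - ELM - GRN: 8+4+9 = 21
Cheapest is TOR - HUB - FIR - GRN at 19 min.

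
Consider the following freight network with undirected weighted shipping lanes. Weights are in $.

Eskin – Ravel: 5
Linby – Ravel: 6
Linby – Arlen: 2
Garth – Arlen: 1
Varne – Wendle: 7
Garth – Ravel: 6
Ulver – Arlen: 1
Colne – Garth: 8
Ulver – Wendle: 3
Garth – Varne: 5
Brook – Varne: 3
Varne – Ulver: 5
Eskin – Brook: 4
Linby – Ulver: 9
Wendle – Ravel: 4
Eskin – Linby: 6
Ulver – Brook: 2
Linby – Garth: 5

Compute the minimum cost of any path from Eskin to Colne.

Running Dijkstra from Eskin:
Eskin: 0
Brook: 4  (via Eskin)
Ravel: 5  (via Eskin)
Linby: 6  (via Eskin)
Ulver: 6  (via Brook)
Arlen: 7  (via Ulver)
Varne: 7  (via Brook)
Garth: 8  (via Arlen)
Wendle: 9  (via Ravel)
Colne: 16  (via Garth)
Shortest route: Eskin–Brook–Ulver–Arlen–Garth–Colne = $16.

$16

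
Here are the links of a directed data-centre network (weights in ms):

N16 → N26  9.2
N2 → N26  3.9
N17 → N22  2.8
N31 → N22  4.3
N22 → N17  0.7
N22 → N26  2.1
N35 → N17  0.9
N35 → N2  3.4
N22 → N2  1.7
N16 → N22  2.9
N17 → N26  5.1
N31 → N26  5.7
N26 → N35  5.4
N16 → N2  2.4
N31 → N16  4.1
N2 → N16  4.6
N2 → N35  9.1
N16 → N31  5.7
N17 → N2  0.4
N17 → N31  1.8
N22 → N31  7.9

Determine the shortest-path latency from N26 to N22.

Compare a few routes:
N26 - N35 - N17 - N31 - N16 - N22: 5.4+0.9+1.8+4.1+2.9 = 15.1
N26 - N35 - N17 - N22: 5.4+0.9+2.8 = 9.1
N26 - N35 - N17 - N2 - N16 - N22: 5.4+0.9+0.4+4.6+2.9 = 14.2
N26 - N35 - N17 - N31 - N22: 5.4+0.9+1.8+4.3 = 12.4
The minimum is 9.1 ms via N26 - N35 - N17 - N22.

9.1 ms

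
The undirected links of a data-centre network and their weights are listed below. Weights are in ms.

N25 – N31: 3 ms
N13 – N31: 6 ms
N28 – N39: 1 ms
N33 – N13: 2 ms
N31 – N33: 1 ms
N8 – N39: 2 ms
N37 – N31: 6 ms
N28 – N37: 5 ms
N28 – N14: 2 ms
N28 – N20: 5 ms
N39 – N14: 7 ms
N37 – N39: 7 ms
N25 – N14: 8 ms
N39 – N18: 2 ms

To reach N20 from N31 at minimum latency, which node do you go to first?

N37

Compare a few routes:
N31 - N37 - N39 - N28 - N20: 6+7+1+5 = 19
N31 - N25 - N14 - N28 - N20: 3+8+2+5 = 18
N31 - N37 - N28 - N20: 6+5+5 = 16
N31 - N25 - N14 - N39 - N28 - N20: 3+8+7+1+5 = 24
Cheapest is N31 - N37 - N28 - N20 at 16 ms.
So from N31 the first move is to N37.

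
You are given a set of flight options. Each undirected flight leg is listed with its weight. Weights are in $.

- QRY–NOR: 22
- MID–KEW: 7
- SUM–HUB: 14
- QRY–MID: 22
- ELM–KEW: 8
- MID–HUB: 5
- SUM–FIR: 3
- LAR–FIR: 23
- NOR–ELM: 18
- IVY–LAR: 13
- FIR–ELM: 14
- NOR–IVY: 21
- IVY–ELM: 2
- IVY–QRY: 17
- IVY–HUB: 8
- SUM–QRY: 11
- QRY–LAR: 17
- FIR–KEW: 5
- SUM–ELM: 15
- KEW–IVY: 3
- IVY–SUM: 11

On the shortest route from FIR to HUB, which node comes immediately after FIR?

Compare a few routes:
FIR - SUM - HUB: 3+14 = 17
FIR - SUM - IVY - HUB: 3+11+8 = 22
FIR - KEW - IVY - HUB: 5+3+8 = 16
FIR - KEW - MID - HUB: 5+7+5 = 17
The minimum is $16 via FIR - KEW - IVY - HUB.
So from FIR the first move is to KEW.

KEW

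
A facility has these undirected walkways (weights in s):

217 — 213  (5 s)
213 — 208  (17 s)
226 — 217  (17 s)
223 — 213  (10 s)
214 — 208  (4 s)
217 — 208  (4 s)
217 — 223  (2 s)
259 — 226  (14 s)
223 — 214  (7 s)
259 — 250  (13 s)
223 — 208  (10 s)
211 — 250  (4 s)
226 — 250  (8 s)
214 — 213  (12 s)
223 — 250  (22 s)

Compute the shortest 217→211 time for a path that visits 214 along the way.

Best 217 to 214: 217–208–214 costing 8
Shortest 214→211: 214–223–250–211 = 33
Total via 214: 8 + 33 = 41 s.

41 s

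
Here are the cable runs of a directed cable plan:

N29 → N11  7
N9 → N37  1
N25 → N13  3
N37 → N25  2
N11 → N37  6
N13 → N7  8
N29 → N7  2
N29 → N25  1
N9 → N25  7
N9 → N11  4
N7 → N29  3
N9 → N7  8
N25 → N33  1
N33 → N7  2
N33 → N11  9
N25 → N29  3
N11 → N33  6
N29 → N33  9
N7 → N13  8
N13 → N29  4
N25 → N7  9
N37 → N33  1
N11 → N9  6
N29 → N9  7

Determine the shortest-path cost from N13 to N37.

12

Candidate routes:
N13–N29–N9–N37: 4+7+1 = 12
N13–N29–N11–N37: 4+7+6 = 17
The minimum is 12 via N13–N29–N9–N37.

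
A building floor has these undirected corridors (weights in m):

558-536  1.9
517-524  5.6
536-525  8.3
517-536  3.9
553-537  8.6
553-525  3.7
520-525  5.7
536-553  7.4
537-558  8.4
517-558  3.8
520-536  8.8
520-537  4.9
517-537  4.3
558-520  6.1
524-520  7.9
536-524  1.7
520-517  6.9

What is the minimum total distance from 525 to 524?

10 m

Settle nodes by increasing distance from 525:
525: 0
553: 3.7  (via 525)
520: 5.7  (via 525)
536: 8.3  (via 525)
524: 10  (via 536)
Shortest route: 525 → 536 → 524 = 10 m.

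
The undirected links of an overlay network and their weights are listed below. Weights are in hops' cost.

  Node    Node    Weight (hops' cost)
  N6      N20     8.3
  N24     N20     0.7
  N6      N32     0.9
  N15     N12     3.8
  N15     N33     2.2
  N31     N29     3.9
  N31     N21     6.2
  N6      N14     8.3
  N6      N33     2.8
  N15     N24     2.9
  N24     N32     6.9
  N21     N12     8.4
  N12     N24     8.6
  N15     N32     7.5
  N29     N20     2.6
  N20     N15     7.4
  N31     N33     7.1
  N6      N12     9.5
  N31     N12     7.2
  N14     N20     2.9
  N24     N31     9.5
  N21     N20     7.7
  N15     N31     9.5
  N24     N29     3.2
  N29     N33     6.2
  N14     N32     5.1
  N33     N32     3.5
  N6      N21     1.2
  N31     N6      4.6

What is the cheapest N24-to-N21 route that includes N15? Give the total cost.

9.1 hops' cost

Shortest N24→N15: N24 → N15 = 2.9
Best N15 to N21: N15 → N33 → N6 → N21 costing 6.2
Total via N15: 2.9 + 6.2 = 9.1 hops' cost.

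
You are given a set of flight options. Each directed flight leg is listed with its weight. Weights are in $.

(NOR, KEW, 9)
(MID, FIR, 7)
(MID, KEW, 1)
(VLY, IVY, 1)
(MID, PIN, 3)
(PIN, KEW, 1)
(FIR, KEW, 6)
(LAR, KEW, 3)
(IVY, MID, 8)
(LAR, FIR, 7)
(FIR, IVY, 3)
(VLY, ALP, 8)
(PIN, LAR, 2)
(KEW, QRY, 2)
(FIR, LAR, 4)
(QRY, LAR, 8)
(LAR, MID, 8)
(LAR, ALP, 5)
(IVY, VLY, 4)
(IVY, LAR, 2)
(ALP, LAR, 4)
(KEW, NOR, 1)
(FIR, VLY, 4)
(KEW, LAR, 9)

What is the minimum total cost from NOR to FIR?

Candidate routes:
NOR - KEW - QRY - LAR - FIR: 9+2+8+7 = 26
NOR - KEW - LAR - FIR: 9+9+7 = 25
Cheapest is NOR - KEW - LAR - FIR at $25.

$25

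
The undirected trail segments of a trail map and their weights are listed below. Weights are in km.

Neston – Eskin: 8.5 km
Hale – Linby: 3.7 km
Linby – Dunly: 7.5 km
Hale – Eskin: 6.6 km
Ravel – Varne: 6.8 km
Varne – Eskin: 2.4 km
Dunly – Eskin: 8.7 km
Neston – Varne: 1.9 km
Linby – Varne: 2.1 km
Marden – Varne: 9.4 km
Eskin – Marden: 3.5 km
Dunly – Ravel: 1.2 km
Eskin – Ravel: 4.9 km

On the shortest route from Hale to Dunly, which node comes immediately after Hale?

Enumerating some paths:
Hale → Eskin → Ravel → Dunly: 6.6+4.9+1.2 = 12.7
Hale → Linby → Dunly: 3.7+7.5 = 11.2
Cheapest is Hale → Linby → Dunly at 11.2 km.
So from Hale the first move is to Linby.

Linby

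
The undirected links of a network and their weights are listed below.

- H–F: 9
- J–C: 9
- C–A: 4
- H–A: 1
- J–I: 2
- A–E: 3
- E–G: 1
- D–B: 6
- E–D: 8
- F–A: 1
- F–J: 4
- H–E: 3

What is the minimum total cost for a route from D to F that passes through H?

13

Best D to H: D–E–H costing 11
Best H to F: H–A–F costing 2
Total via H: 11 + 2 = 13.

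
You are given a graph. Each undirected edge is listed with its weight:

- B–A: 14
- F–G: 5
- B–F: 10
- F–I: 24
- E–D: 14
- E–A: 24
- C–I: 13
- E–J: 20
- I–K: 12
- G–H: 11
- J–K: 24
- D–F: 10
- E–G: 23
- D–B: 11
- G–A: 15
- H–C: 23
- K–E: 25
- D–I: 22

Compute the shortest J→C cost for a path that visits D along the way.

69

Shortest J→D: J → E → D = 34
Best D to C: D → I → C costing 35
Total via D: 34 + 35 = 69.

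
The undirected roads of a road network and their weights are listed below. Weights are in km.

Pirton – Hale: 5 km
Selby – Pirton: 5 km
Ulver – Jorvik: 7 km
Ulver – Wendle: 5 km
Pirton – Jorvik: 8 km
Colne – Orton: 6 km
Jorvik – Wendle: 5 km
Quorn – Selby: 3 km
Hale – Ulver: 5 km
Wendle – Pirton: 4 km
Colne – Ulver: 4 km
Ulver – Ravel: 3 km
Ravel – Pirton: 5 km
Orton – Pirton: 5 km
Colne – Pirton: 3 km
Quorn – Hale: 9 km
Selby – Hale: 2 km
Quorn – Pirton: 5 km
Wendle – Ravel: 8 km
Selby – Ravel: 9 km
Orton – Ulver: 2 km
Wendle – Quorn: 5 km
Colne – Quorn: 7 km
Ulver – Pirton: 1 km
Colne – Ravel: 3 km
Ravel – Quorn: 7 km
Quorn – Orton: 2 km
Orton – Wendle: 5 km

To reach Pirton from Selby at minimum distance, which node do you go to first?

Compare a few routes:
Selby → Hale → Pirton: 2+5 = 7
Selby → Quorn → Pirton: 3+5 = 8
Selby → Pirton: 5 = 5
The minimum is 5 km via Selby → Pirton.
So from Selby the first move is to Pirton.

Pirton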